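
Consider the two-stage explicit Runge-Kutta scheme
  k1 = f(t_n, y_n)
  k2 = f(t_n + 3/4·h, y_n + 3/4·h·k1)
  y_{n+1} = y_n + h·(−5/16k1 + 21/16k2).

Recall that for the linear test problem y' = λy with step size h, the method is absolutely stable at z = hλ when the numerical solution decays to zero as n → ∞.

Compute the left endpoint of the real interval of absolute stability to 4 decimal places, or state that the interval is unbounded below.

On y'=λy, z=hλ:
  k1=λy_n ⇒ h·k1=z·y_n;  k2=λ(1+3/4z)y_n ⇒ h·k2=z(1+3/4z)y_n
  y_{n+1}/y_n = 1 − 5/16z + 21/16z(1+3/4z) = 1 + z + 63/64z²
  so R(z) = 1 + z + 63/64z².

Boundary: |R(x)|=1, x<0.
x=-0.46: |R|=0.7483
R=1: x+63/64x²=0 ⇒ x=−64/63=-1.0159; min R=1−1/(4·63/64)=0.7460>−1
Confirm numerically:
  x=-0.781: |R|=0.81943 <1
  x=-0.739: |R|=0.79859 <1
  x=-0.726: |R|=0.79284 <1
  x=-0.558: |R|=0.74850 <1
  x=-1.616: |R|=1.95465 >1
  x=-1.544: |R|=1.80269 >1
  x=-1.501: |R|=1.71680 >1
Interval (-1.0159, 0).

z* = -1.0159.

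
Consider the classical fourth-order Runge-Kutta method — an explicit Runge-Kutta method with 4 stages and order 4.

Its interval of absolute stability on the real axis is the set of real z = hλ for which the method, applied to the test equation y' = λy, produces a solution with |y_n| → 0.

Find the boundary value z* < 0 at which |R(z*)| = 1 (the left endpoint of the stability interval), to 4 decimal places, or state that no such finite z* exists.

With y'=λy (z=hλ):
  order 4, 4-stage ⇒ R(z)=1+z+z^2/2+z^3/6+z^4/24
  (e.g. R(-0.44)=0.64416, |R|=0.64416)

Need |R(x)|<1, x<0.
x=-0.44: |R|=0.6442
|R(-3.11)|=1.6106 |R(-2.45)|=0.6015 |R(-2.19)|=0.4159
Bisect:
  x_lo=-3.3961 |R|=2.3850  x_hi=-0.0644 |R|=0.9376
  mid=-1.73023 |R|=0.27675 →hi
  mid=-2.56315 |R|=0.71357 →hi
  mid=-2.97961 |R|=1.33474 →lo
  mid=-2.77138 |R|=0.97922 →hi
  mid=-2.87549 |R|=1.14473 →lo
  mid=-2.82344 |R|=1.05905 →lo
  mid=-2.79741 |R|=1.01842 →lo
  mid=-2.78439 |R|=0.99864 →hi
  mid=-2.79090 |R|=1.00849 →lo
  mid=-2.78765 |R|=1.00355 →lo
  ...
  [-2.78541,-2.78521] ⇒ x*=-2.7853
Interval (-2.7853, 0).

left endpoint -2.7853.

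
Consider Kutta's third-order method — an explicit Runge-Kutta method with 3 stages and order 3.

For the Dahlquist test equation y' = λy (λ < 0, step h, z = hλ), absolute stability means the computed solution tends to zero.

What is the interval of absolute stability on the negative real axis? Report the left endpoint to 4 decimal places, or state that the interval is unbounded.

Test eqn y'=λy, z=hλ:
  order 3, 3-stage ⇒ R(z)=1+z+z^2/2+z^3/6
  (e.g. R(-1.12)=0.27305, |R|=0.27305)

Find x<0 with |R(x)|<1.
x=-1.12: |R|=0.2730
|R(-2.28)|=0.6562 |R(-2.08)|=0.4166 |R(-1.53)|=0.0435
Bisect:
  x_lo=-3.2079 |R|=2.5645  x_hi=-0.3616 |R|=0.6959
  mid=-1.78476 |R|=0.13960 →hi
  mid=-2.49634 |R|=0.97322 →hi
  mid=-2.85212 |R|=1.65164 →lo
  mid=-2.67423 |R|=1.28594 →lo
  mid=-2.58528 |R|=1.12331 →lo
  mid=-2.54081 |R|=1.04674 →lo
  mid=-2.51857 |R|=1.00961 →lo
  ...
  [-2.51284,-2.51267] ⇒ x*=-2.5127
So |R|<1 on (-2.5127, 0).

(-2.5127, 0).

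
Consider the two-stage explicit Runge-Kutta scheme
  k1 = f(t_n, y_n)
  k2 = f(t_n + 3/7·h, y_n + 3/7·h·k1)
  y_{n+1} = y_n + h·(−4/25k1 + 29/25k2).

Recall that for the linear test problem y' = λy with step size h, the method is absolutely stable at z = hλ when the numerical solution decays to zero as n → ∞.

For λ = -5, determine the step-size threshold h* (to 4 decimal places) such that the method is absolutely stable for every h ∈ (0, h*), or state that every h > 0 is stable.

Test eqn y'=λy, z=hλ:
  k1=λy_n ⇒ h·k1=z·y_n;  k2=λ(1+3/7z)y_n ⇒ h·k2=z(1+3/7z)y_n
  y_{n+1}/y_n = 1 − 4/25z + 29/25z(1+3/7z) = 1 + z + 87/175z²
  so R(z) = 1 + z + 87/175z².

Need |R(x)|<1, x<0.
x=-0.7: |R|=0.5436
R=1: x+87/175x²=0 ⇒ x=−175/87=-2.0115; min R=1−1/(4·87/175)=0.4971>−1
Confirm numerically:
  x=-1.777: |R|=0.79284 <1
  x=-1.396: |R|=0.57284 <1
  x=-1.267: |R|=0.53106 <1
  x=-1.036: |R|=0.49758 <1
  x=-2.593: |R|=1.74961 >1
  x=-2.520: |R|=1.63706 >1
  x=-2.215: |R|=1.22409 >1
Interval (-2.0115, 0).

(-2.0115,0); λ=-5 ⇒ h* = (175/87)/5 = 0.4023.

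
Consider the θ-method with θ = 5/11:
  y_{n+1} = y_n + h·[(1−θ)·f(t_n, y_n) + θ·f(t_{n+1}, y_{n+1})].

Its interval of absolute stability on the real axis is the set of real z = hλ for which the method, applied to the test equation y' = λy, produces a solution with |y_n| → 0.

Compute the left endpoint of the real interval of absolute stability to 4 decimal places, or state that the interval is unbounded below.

left endpoint -22.0000.

Set f=λy, z=hλ:
  y_{n+1} = y_n + z·[6/11·y_n + 5/11·y_{n+1}] ⇒ (1 − 5/11z)y_{n+1} = (1 + 6/11z)y_n
  Hence R(z) = (1 + 6/11z)/(1 − 5/11z).

Boundary: |R(x)|=1, x<0.
x=-0.46: |R|=0.6195
R=−1: 1+6/11x = −1+5/11x ⇒ -1/11x=2 ⇒ x=2/(-1/11)=-22.0000
Confirm numerically:
  x=-19.385: |R|=0.97577 <1
  x=-10.351: |R|=0.81437 <1
  x=-10.098: |R|=0.80644 <1
  x=-22.563: |R|=1.00455 >1
  x=-22.051: |R|=1.00042 >1
So |R|<1 on (-22.0000, 0).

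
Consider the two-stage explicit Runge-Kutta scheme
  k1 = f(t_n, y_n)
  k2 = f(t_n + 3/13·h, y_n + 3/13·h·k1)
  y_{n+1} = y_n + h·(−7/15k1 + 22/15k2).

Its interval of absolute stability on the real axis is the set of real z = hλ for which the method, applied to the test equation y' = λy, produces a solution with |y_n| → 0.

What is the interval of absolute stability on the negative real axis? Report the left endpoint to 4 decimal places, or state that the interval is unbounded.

With y'=λy (z=hλ):
  k1=λy_n ⇒ h·k1=z·y_n;  k2=λ(1+3/13z)y_n ⇒ h·k2=z(1+3/13z)y_n
  y_{n+1}/y_n = 1 − 7/15z + 22/15z(1+3/13z) = 1 + z + 22/65z²
  R(z) = 1 + z + 22/65z².

Solve |R(x)|<1 on ℝ⁻.
x=-1.57: |R|=0.2643
R=1: x+22/65x²=0 ⇒ x=−65/22=-2.9545; min R=1−1/(4·22/65)=0.2614>−1
Confirm numerically:
  x=-2.784: |R|=0.83930 <1
  x=-1.589: |R|=0.26559 <1
  x=-1.459: |R|=0.26148 <1
  x=-3.539: |R|=1.70007 >1
  x=-3.318: |R|=1.40817 >1
Stable set (-2.9545, 0).

z∈(-2.9545,0).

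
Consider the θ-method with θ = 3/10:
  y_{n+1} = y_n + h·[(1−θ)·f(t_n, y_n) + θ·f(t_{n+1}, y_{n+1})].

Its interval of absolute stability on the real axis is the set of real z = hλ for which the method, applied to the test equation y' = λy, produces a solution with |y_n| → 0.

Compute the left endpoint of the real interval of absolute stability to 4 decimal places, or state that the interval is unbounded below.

On y'=λy, z=hλ:
  y_{n+1} = y_n + z·[7/10·y_n + 3/10·y_{n+1}] ⇒ (1 − 3/10z)y_{n+1} = (1 + 7/10z)y_n
  R(z) = (1 + 7/10z)/(1 − 3/10z).

Find x<0 with |R(x)|<1.
x=-0.39: |R|=0.6509
R=−1: 1+7/10x = −1+3/10x ⇒ -2/5x=2 ⇒ x=2/(-2/5)=-5.0000
Confirm numerically:
  x=-4.522: |R|=0.91887 <1
  x=-4.146: |R|=0.84776 <1
  x=-3.046: |R|=0.59160 <1
  x=-2.769: |R|=0.51254 <1
  x=-5.425: |R|=1.06470 >1
  x=-5.081: |R|=1.01284 >1
Stable set (-5.0000, 0).

z* = -5.0000.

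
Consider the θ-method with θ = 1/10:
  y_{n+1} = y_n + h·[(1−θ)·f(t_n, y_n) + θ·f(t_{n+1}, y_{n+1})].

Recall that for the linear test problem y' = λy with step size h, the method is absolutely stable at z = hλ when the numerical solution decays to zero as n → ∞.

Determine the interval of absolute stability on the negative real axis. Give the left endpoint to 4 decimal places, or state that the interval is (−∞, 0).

z∈(-2.5000,0).

With y'=λy (z=hλ):
  y_{n+1} = y_n + z·[9/10·y_n + 1/10·y_{n+1}] ⇒ (1 − 1/10z)y_{n+1} = (1 + 9/10z)y_n
  ⇒ R(z) = (1 + 9/10z)/(1 − 1/10z).

Boundary: |R(x)|=1, x<0.
x=-0.68: |R|=0.3633
R=−1: 1+9/10x = −1+1/10x ⇒ -4/5x=2 ⇒ x=2/(-4/5)=-2.5000
Confirm numerically:
  x=-2.046: |R|=0.69849 <1
  x=-1.977: |R|=0.65066 <1
  x=-1.908: |R|=0.60228 <1
  x=-1.798: |R|=0.52399 <1
  x=-3.025: |R|=1.32246 >1
  x=-2.666: |R|=1.10485 >1
Interval (-2.5000, 0).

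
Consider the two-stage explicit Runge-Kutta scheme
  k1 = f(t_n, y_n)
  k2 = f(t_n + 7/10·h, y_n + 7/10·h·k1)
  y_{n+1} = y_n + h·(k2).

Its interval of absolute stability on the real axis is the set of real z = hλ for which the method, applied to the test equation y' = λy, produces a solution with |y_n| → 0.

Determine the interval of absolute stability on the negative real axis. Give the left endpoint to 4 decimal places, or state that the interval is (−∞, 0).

On y'=λy, z=hλ:
  k1=λy_n ⇒ h·k1=z·y_n;  k2=λ(1+7/10z)y_n ⇒ h·k2=z(1+7/10z)y_n
  y_{n+1}/y_n = 1 + z(1+7/10z) = 1 + z + 7/10z²
  so R(z) = 1 + z + 7/10z².

Boundary: |R(x)|=1, x<0.
x=-0.57: |R|=0.6574
R=1: x+7/10x²=0 ⇒ x=−10/7=-1.4286; min R=1−1/(4·7/10)=0.6429>−1
Confirm numerically:
  x=-1.314: |R|=0.89462 <1
  x=-1.096: |R|=0.74485 <1
  x=-0.609: |R|=0.65062 <1
  x=-2.012: |R|=1.82170 >1
  x=-1.846: |R|=1.53940 >1
  x=-1.702: |R|=1.32576 >1
So |R|<1 on (-1.4286, 0).

z∈(-1.4286,0).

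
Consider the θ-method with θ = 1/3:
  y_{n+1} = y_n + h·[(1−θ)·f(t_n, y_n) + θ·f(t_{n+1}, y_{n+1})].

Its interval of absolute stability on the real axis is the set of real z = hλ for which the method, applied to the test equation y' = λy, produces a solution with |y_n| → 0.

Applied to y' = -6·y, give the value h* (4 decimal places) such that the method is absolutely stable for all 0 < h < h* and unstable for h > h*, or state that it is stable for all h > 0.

With y'=λy (z=hλ):
  y_{n+1} = y_n + z·[2/3·y_n + 1/3·y_{n+1}] ⇒ (1 − 1/3z)y_{n+1} = (1 + 2/3z)y_n
  ⇒ R(z) = (1 + 2/3z)/(1 − 1/3z).

Need |R(x)|<1, x<0.
x=-0.82: |R|=0.3560
R=−1: 1+2/3x = −1+1/3x ⇒ -1/3x=2 ⇒ x=2/(-1/3)=-6.0000
Confirm numerically:
  x=-5.575: |R|=0.95044 <1
  x=-4.741: |R|=0.83736 <1
  x=-4.713: |R|=0.83314 <1
  x=-2.844: |R|=0.45996 <1
  x=-6.581: |R|=1.06064 >1
  x=-6.502: |R|=1.05283 >1
  x=-6.242: |R|=1.02618 >1
Interval (-6.0000, 0).

(-6.0000,0); λ=-6 ⇒ h* = (6)/6 = 1.0000.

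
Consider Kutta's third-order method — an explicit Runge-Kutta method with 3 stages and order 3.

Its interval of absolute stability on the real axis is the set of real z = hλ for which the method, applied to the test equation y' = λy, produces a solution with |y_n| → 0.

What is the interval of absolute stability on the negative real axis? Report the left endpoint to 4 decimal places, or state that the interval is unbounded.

Set f=λy, z=hλ:
  order 3, 3-stage ⇒ R(z)=1+z+z^2/2+z^3/6
  (e.g. R(-0.52)=0.59177, |R|=0.59177)

Solve |R(x)|<1 on ℝ⁻.
x=-0.52: |R|=0.5918
|R(-2.06)|=0.3952 |R(-1.44)|=0.0991 |R(-1.11)|=0.2781
Bisect:
  x_lo=-3.1833 |R|=2.4928  x_hi=-0.3761 |R|=0.6857
  mid=-1.77971 |R|=0.13553 →hi
  mid=-2.48150 |R|=0.94936 →hi
  mid=-2.83239 |R|=1.60828 →lo
  mid=-2.65694 |R|=1.25332 →lo
  mid=-2.56922 |R|=1.09530 →lo
  mid=-2.52536 |R|=1.02086 →lo
  mid=-2.50343 |R|=0.98475 →hi
  mid=-2.51439 |R|=1.00271 →lo
  mid=-2.50891 |R|=0.99371 →hi
  ...
  [-2.51285,-2.51268] ⇒ x*=-2.5127
Stable set (-2.5127, 0).

z∈(-2.5127,0).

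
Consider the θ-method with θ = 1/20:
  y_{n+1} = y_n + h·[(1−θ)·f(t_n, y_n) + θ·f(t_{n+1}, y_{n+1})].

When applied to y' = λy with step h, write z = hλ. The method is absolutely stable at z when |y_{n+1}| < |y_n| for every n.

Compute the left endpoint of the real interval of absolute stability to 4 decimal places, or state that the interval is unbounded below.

z* = -2.2222.

Test eqn y'=λy, z=hλ:
  y_{n+1} = y_n + z·[19/20·y_n + 1/20·y_{n+1}] ⇒ (1 − 1/20z)y_{n+1} = (1 + 19/20z)y_n
  ⇒ R(z) = (1 + 19/20z)/(1 − 1/20z).

Find x<0 with |R(x)|<1.
x=-1.55: |R|=0.4385
R=−1: 1+19/20x = −1+1/20x ⇒ -9/10x=2 ⇒ x=2/(-9/10)=-2.2222
Confirm numerically:
  x=-1.714: |R|=0.57870 <1
  x=-1.054: |R|=0.00123 <1
  x=-1.041: |R|=0.01050 <1
  x=-0.996: |R|=0.05125 <1
  x=-2.302: |R|=1.06439 >1
  x=-2.292: |R|=1.05634 >1
So |R|<1 on (-2.2222, 0).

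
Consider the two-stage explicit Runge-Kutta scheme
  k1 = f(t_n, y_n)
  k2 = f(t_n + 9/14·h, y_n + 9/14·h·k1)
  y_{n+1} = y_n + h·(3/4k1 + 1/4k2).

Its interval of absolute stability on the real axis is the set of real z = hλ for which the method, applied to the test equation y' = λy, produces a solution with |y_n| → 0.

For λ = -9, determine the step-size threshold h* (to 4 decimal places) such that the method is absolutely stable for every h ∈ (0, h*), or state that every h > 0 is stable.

(-6.2222,0); λ=-9 ⇒ h* = (56/9)/9 = 0.6914.

On y'=λy, z=hλ:
  k1=λy_n ⇒ h·k1=z·y_n;  k2=λ(1+9/14z)y_n ⇒ h·k2=z(1+9/14z)y_n
  y_{n+1}/y_n = 1 + 3/4z + 1/4z(1+9/14z) = 1 + z + 9/56z²
  Hence R(z) = 1 + z + 9/56z².

Boundary: |R(x)|=1, x<0.
x=-1.6: |R|=0.1886
R=1: x+9/56x²=0 ⇒ x=−56/9=-6.2222; min R=1−1/(4·9/56)=-0.5556>−1
Confirm numerically:
  x=-4.583: |R|=0.20737 <1
  x=-4.379: |R|=0.29720 <1
  x=-4.245: |R|=0.34892 <1
  x=-3.676: |R|=0.50427 <1
  x=-6.454: |R|=1.24041 >1
  x=-6.385: |R|=1.16704 >1
  x=-6.383: |R|=1.16493 >1
So |R|<1 on (-6.2222, 0).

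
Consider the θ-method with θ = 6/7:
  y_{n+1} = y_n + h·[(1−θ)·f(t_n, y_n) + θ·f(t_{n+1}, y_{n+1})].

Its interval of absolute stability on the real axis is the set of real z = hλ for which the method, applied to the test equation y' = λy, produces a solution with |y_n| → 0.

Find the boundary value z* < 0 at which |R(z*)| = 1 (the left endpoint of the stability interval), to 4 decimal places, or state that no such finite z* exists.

(−∞, 0) — no finite endpoint.

Test eqn y'=λy, z=hλ:
  y_{n+1} = y_n + z·[1/7·y_n + 6/7·y_{n+1}] ⇒ (1 − 6/7z)y_{n+1} = (1 + 1/7z)y_n
  so R(z) = (1 + 1/7z)/(1 − 6/7z).

Solve |R(x)|<1 on ℝ⁻.
x=-1.54: |R|=0.3362
x=-2: |R|=0.2632
x=-10: |R|=0.0448
x=-100: |R|=0.1532
θ=6/7≥1/2 ⇒ |1+1/7x|<|1−6/7x| ∀x<0 ⇒ unbounded interval.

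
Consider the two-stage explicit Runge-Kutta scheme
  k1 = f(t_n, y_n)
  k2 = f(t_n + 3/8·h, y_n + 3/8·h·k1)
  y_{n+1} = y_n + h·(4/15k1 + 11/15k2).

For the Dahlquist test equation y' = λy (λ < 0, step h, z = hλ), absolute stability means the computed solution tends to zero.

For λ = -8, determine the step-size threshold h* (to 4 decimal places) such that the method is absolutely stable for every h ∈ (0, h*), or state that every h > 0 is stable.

On y'=λy, z=hλ:
  k1=λy_n ⇒ h·k1=z·y_n;  k2=λ(1+3/8z)y_n ⇒ h·k2=z(1+3/8z)y_n
  y_{n+1}/y_n = 1 + 4/15z + 11/15z(1+3/8z) = 1 + z + 11/40z²
  R(z) = 1 + z + 11/40z².

Solve |R(x)|<1 on ℝ⁻.
x=-1.38: |R|=0.1437
R=1: x+11/40x²=0 ⇒ x=−40/11=-3.6364; min R=1−1/(4·11/40)=0.0909>−1
Confirm numerically:
  x=-2.814: |R|=0.36361 <1
  x=-2.336: |R|=0.16465 <1
  x=-2.104: |R|=0.11337 <1
  x=-1.895: |R|=0.09253 <1
  x=-3.732: |R|=1.09815 >1
  x=-3.695: |R|=1.05958 >1
Interval (-3.6364, 0).

(-3.6364,0); λ=-8 ⇒ h* = (40/11)/8 = 0.4545.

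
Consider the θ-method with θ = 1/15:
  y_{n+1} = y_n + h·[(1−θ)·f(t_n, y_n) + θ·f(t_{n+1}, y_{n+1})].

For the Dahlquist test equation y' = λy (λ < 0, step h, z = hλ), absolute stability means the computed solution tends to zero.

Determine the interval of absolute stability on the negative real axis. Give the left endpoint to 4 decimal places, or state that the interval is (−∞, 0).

z∈(-2.3077,0).

Test eqn y'=λy, z=hλ:
  y_{n+1} = y_n + z·[14/15·y_n + 1/15·y_{n+1}] ⇒ (1 − 1/15z)y_{n+1} = (1 + 14/15z)y_n
  so R(z) = (1 + 14/15z)/(1 − 1/15z).

Find x<0 with |R(x)|<1.
x=-0.56: |R|=0.4602
R=−1: 1+14/15x = −1+1/15x ⇒ -13/15x=2 ⇒ x=2/(-13/15)=-2.3077
Confirm numerically:
  x=-2.050: |R|=0.80352 <1
  x=-1.932: |R|=0.71155 <1
  x=-1.669: |R|=0.50189 <1
  x=-1.488: |R|=0.35371 <1
  x=-2.717: |R|=1.30033 >1
  x=-2.593: |R|=1.21082 >1
  x=-2.497: |R|=1.14065 >1
So |R|<1 on (-2.3077, 0).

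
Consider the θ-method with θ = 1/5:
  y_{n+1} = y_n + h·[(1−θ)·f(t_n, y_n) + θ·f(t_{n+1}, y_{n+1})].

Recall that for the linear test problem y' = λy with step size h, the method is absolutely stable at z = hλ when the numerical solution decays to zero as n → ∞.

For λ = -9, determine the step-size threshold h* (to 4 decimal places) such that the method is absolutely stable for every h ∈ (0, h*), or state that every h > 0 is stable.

(-3.3333,0); λ=-9 ⇒ h* = (10/3)/9 = 0.3704.

With y'=λy (z=hλ):
  y_{n+1} = y_n + z·[4/5·y_n + 1/5·y_{n+1}] ⇒ (1 − 1/5z)y_{n+1} = (1 + 4/5z)y_n
  Hence R(z) = (1 + 4/5z)/(1 − 1/5z).

Boundary: |R(x)|=1, x<0.
x=-1.47: |R|=0.1360
R=−1: 1+4/5x = −1+1/5x ⇒ -3/5x=2 ⇒ x=2/(-3/5)=-3.3333
Confirm numerically:
  x=-2.328: |R|=0.58843 <1
  x=-1.999: |R|=0.42806 <1
  x=-1.346: |R|=0.06051 <1
  x=-3.525: |R|=1.06745 >1
  x=-3.372: |R|=1.01386 >1
Interval (-3.3333, 0).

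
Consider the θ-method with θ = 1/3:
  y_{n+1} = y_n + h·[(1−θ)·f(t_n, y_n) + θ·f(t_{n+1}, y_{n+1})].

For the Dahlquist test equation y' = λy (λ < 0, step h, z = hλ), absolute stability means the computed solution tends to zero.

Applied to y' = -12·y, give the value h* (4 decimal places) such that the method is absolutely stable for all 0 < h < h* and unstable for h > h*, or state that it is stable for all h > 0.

With y'=λy (z=hλ):
  y_{n+1} = y_n + z·[2/3·y_n + 1/3·y_{n+1}] ⇒ (1 − 1/3z)y_{n+1} = (1 + 2/3z)y_n
  ⇒ R(z) = (1 + 2/3z)/(1 − 1/3z).

Need |R(x)|<1, x<0.
x=-0.4: |R|=0.6471
R=−1: 1+2/3x = −1+1/3x ⇒ -1/3x=2 ⇒ x=2/(-1/3)=-6.0000
Confirm numerically:
  x=-5.634: |R|=0.95761 <1
  x=-5.209: |R|=0.90364 <1
  x=-3.270: |R|=0.56459 <1
  x=-2.797: |R|=0.44747 <1
  x=-6.527: |R|=1.05532 >1
  x=-6.466: |R|=1.04923 >1
Interval (-6.0000, 0).

(-6.0000,0); λ=-12 ⇒ h* = (6)/12 = 0.5000.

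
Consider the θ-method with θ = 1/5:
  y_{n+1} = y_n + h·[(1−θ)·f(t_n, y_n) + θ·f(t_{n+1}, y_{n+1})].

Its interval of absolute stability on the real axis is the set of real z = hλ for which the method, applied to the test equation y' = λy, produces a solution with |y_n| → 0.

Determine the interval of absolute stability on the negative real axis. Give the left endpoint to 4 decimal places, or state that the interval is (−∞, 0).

z∈(-3.3333,0).

Set f=λy, z=hλ:
  y_{n+1} = y_n + z·[4/5·y_n + 1/5·y_{n+1}] ⇒ (1 − 1/5z)y_{n+1} = (1 + 4/5z)y_n
  R(z) = (1 + 4/5z)/(1 − 1/5z).

Solve |R(x)|<1 on ℝ⁻.
x=-1.69: |R|=0.2631
R=−1: 1+4/5x = −1+1/5x ⇒ -3/5x=2 ⇒ x=2/(-3/5)=-3.3333
Confirm numerically:
  x=-3.119: |R|=0.92080 <1
  x=-2.632: |R|=0.72432 <1
  x=-1.664: |R|=0.24850 <1
  x=-3.838: |R|=1.17131 >1
  x=-3.485: |R|=1.05362 >1
  x=-3.443: |R|=1.03897 >1
Stable set (-3.3333, 0).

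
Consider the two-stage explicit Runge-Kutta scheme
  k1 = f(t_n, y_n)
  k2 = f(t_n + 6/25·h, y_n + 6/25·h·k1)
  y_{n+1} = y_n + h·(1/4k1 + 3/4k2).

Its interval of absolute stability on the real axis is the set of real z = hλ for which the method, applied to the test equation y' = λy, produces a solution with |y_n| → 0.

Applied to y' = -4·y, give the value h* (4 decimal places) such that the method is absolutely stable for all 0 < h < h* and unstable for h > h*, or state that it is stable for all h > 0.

(-5.5556,0); λ=-4 ⇒ h* = (50/9)/4 = 1.3889.

Set f=λy, z=hλ:
  k1=λy_n ⇒ h·k1=z·y_n;  k2=λ(1+6/25z)y_n ⇒ h·k2=z(1+6/25z)y_n
  y_{n+1}/y_n = 1 + 1/4z + 3/4z(1+6/25z) = 1 + z + 9/50z²
  so R(z) = 1 + z + 9/50z².

Boundary: |R(x)|=1, x<0.
x=-1.23: |R|=0.0423
R=1: x+9/50x²=0 ⇒ x=−50/9=-5.5556; min R=1−1/(4·9/50)=-0.3889>−1
Confirm numerically:
  x=-5.495: |R|=0.94010 <1
  x=-4.717: |R|=0.28802 <1
  x=-2.655: |R|=0.38618 <1
  x=-2.346: |R|=0.35533 <1
  x=-5.917: |R|=1.38496 >1
  x=-5.814: |R|=1.27047 >1
  x=-5.657: |R|=1.10330 >1
Stable set (-5.5556, 0).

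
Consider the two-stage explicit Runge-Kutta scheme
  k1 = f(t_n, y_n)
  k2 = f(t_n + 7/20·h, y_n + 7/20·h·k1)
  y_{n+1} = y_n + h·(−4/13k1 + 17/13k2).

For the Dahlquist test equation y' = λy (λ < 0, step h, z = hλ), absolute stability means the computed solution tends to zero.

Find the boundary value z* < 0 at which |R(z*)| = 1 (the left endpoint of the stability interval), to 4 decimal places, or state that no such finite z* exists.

z* = -2.1849.

Set f=λy, z=hλ:
  k1=λy_n ⇒ h·k1=z·y_n;  k2=λ(1+7/20z)y_n ⇒ h·k2=z(1+7/20z)y_n
  y_{n+1}/y_n = 1 − 4/13z + 17/13z(1+7/20z) = 1 + z + 119/260z²
  ⇒ R(z) = 1 + z + 119/260z².

Boundary: |R(x)|=1, x<0.
x=-1.46: |R|=0.5156
R=1: x+119/260x²=0 ⇒ x=−260/119=-2.1849; min R=1−1/(4·119/260)=0.4538>−1
Confirm numerically:
  x=-2.124: |R|=0.94082 <1
  x=-1.918: |R|=0.76572 <1
  x=-1.082: |R|=0.45383 <1
  x=-2.515: |R|=1.38001 >1
  x=-2.217: |R|=1.03260 >1
So |R|<1 on (-2.1849, 0).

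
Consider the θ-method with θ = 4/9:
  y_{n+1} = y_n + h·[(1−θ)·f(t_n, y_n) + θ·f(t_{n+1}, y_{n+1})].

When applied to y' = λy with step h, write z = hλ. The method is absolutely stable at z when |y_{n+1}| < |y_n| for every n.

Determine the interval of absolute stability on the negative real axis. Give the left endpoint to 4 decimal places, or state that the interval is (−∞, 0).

Set f=λy, z=hλ:
  y_{n+1} = y_n + z·[5/9·y_n + 4/9·y_{n+1}] ⇒ (1 − 4/9z)y_{n+1} = (1 + 5/9z)y_n
  so R(z) = (1 + 5/9z)/(1 − 4/9z).

Boundary: |R(x)|=1, x<0.
x=-0.98: |R|=0.3173
R=−1: 1+5/9x = −1+4/9x ⇒ -1/9x=2 ⇒ x=2/(-1/9)=-18.0000
Confirm numerically:
  x=-13.285: |R|=0.92412 <1
  x=-11.945: |R|=0.89336 <1
  x=-9.560: |R|=0.82134 <1
  x=-18.272: |R|=1.00331 >1
  x=-18.251: |R|=1.00306 >1
So |R|<1 on (-18.0000, 0).

z∈(-18.0000,0).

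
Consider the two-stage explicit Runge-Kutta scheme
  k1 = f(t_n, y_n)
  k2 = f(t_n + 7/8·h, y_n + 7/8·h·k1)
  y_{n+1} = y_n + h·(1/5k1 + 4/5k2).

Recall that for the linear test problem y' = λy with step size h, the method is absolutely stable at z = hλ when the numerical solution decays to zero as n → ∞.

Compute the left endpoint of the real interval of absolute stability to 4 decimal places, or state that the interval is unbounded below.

Set f=λy, z=hλ:
  k1=λy_n ⇒ h·k1=z·y_n;  k2=λ(1+7/8z)y_n ⇒ h·k2=z(1+7/8z)y_n
  y_{n+1}/y_n = 1 + 1/5z + 4/5z(1+7/8z) = 1 + z + 7/10z²
  R(z) = 1 + z + 7/10z².

Solve |R(x)|<1 on ℝ⁻.
x=-0.61: |R|=0.6505
R=1: x+7/10x²=0 ⇒ x=−10/7=-1.4286; min R=1−1/(4·7/10)=0.6429>−1
Confirm numerically:
  x=-1.039: |R|=0.71666 <1
  x=-0.976: |R|=0.69080 <1
  x=-0.819: |R|=0.65053 <1
  x=-0.675: |R|=0.64394 <1
  x=-1.895: |R|=1.61872 >1
  x=-1.472: |R|=1.04475 >1
So |R|<1 on (-1.4286, 0).

z* = -1.4286.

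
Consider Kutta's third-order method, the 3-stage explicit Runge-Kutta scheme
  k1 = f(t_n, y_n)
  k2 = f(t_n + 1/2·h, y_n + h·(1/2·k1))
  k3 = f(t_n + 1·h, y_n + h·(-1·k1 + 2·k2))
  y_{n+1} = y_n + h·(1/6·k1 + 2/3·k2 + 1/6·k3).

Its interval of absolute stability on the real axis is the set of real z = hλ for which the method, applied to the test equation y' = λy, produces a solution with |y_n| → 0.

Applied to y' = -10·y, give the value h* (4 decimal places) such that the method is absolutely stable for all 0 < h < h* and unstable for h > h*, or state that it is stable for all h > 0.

On y'=λy, z=hλ:
  order 3, 3-stage ⇒ R(z)=1+z+z^2/2+z^3/6
  (e.g. R(-1.24)=0.21103, |R|=0.21103)

Solve |R(x)|<1 on ℝ⁻.
x=-1.24: |R|=0.2110
|R(-2.62)|=1.1853 |R(-2.45)|=0.8998 |R(-2.34)|=0.7377
Bisect:
  x_lo=-3.2587 |R|=2.7165  x_hi=-0.2211 |R|=0.8016
  mid=-1.73988 |R|=0.10411 →hi
  mid=-2.49928 |R|=0.97799 →hi
  mid=-2.87897 |R|=1.71179 →lo
  mid=-2.68912 |R|=1.31445 →lo
  mid=-2.59420 |R|=1.13904 →lo
  mid=-2.54674 |R|=1.05677 →lo
  mid=-2.52301 |R|=1.01695 →lo
  mid=-2.51114 |R|=0.99736 →hi
  ...
  [-2.51281,-2.51262] ⇒ x*=-2.5127
Interval (-2.5127, 0).

(-2.5127,0); λ=-10 ⇒ h* = 0.2513.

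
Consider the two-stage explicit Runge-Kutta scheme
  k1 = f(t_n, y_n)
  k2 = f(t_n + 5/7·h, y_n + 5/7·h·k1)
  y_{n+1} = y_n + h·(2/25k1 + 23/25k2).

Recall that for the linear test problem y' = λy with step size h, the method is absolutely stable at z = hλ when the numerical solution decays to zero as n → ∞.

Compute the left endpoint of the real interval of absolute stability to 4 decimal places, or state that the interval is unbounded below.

Test eqn y'=λy, z=hλ:
  k1=λy_n ⇒ h·k1=z·y_n;  k2=λ(1+5/7z)y_n ⇒ h·k2=z(1+5/7z)y_n
  y_{n+1}/y_n = 1 + 2/25z + 23/25z(1+5/7z) = 1 + z + 23/35z²
  R(z) = 1 + z + 23/35z².

Need |R(x)|<1, x<0.
x=-0.34: |R|=0.7360
R=1: x+23/35x²=0 ⇒ x=−35/23=-1.5217; min R=1−1/(4·23/35)=0.6196>−1
Confirm numerically:
  x=-1.455: |R|=0.93619 <1
  x=-1.149: |R|=0.71856 <1
  x=-0.790: |R|=0.62012 <1
  x=-2.043: |R|=1.69982 >1
  x=-2.005: |R|=1.63673 >1
  x=-1.666: |R|=1.15794 >1
Interval (-1.5217, 0).

left endpoint -1.5217.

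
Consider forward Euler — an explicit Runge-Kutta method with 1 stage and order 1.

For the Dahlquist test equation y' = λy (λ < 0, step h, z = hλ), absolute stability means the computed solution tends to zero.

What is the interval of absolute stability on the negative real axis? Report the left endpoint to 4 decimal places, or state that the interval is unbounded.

On y'=λy, z=hλ:
  order 1, 1-stage ⇒ R(z)=1+z
  (e.g. R(-1.8)=-0.80000, |R|=0.80000)

Boundary: |R(x)|=1, x<0.
x=-1.8: |R|=0.8000
|R(-1.35)|=0.3500 |R(-1.24)|=0.2400 |R(-0.65)|=0.3500
Bisect:
  x_lo=-2.4763 |R|=1.4763  x_hi=-0.1971 |R|=0.8029
  mid=-1.33667 |R|=0.33667 →hi
  mid=-1.90647 |R|=0.90647 →hi
  mid=-2.19137 |R|=1.19137 →lo
  mid=-2.04892 |R|=1.04892 →lo
  mid=-1.97769 |R|=0.97769 →hi
  mid=-2.01330 |R|=1.01330 →lo
  mid=-1.99550 |R|=0.99550 →hi
  mid=-2.00440 |R|=1.00440 →lo
  ...
  [-2.00009,-1.99995] ⇒ x*=-2.0000
Interval (-2.0000, 0).

z∈(-2.0000,0).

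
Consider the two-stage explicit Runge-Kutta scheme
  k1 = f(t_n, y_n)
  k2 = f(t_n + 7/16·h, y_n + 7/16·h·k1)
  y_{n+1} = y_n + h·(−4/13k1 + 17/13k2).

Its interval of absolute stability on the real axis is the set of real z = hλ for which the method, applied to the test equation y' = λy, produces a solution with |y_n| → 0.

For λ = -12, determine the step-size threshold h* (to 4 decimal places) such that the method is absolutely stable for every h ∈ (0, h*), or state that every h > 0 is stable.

(-1.7479,0); λ=-12 ⇒ h* = (208/119)/12 = 0.1457.

Set f=λy, z=hλ:
  k1=λy_n ⇒ h·k1=z·y_n;  k2=λ(1+7/16z)y_n ⇒ h·k2=z(1+7/16z)y_n
  y_{n+1}/y_n = 1 − 4/13z + 17/13z(1+7/16z) = 1 + z + 119/208z²
  so R(z) = 1 + z + 119/208z².

Boundary: |R(x)|=1, x<0.
x=-1.76: |R|=1.0122
R=1: x+119/208x²=0 ⇒ x=−208/119=-1.7479; min R=1−1/(4·119/208)=0.5630>−1
Confirm numerically:
  x=-1.691: |R|=0.94495 <1
  x=-1.324: |R|=0.67890 <1
  x=-1.189: |R|=0.61981 <1
  x=-1.172: |R|=0.61385 <1
  x=-2.168: |R|=1.52107 >1
  x=-2.041: |R|=1.34225 >1
  x=-1.923: |R|=1.19264 >1
Stable set (-1.7479, 0).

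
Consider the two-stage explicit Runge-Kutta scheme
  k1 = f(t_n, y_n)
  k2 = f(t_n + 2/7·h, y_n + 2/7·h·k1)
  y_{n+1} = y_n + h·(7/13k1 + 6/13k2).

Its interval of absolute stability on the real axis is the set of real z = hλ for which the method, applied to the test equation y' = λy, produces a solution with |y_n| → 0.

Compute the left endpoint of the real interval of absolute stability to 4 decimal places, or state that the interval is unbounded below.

left endpoint -7.5833.

Test eqn y'=λy, z=hλ:
  k1=λy_n ⇒ h·k1=z·y_n;  k2=λ(1+2/7z)y_n ⇒ h·k2=z(1+2/7z)y_n
  y_{n+1}/y_n = 1 + 7/13z + 6/13z(1+2/7z) = 1 + z + 12/91z²
  so R(z) = 1 + z + 12/91z².

Need |R(x)|<1, x<0.
x=-0.69: |R|=0.3728
R=1: x+12/91x²=0 ⇒ x=−91/12=-7.5833; min R=1−1/(4·12/91)=-0.8958>−1
Confirm numerically:
  x=-6.668: |R|=0.19515 <1
  x=-6.507: |R|=0.07644 <1
  x=-4.950: |R|=0.71890 <1
  x=-3.984: |R|=0.89096 <1
  x=-8.156: |R|=1.61591 >1
  x=-7.912: |R|=1.34291 >1
  x=-7.887: |R|=1.31583 >1
Interval (-7.5833, 0).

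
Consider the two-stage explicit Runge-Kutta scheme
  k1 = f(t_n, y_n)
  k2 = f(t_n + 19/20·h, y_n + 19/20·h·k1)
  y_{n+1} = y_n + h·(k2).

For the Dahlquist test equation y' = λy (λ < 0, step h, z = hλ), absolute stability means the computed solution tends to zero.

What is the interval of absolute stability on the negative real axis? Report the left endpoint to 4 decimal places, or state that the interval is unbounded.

(-1.0526, 0).

Test eqn y'=λy, z=hλ:
  k1=λy_n ⇒ h·k1=z·y_n;  k2=λ(1+19/20z)y_n ⇒ h·k2=z(1+19/20z)y_n
  y_{n+1}/y_n = 1 + z(1+19/20z) = 1 + z + 19/20z²
  Hence R(z) = 1 + z + 19/20z².

Solve |R(x)|<1 on ℝ⁻.
x=-1.6: |R|=1.8320
R=1: x+19/20x²=0 ⇒ x=−20/19=-1.0526; min R=1−1/(4·19/20)=0.7368>−1
Confirm numerically:
  x=-1.002: |R|=0.95180 <1
  x=-0.873: |R|=0.85102 <1
  x=-0.866: |R|=0.84646 <1
  x=-1.628: |R|=1.88986 >1
  x=-1.245: |R|=1.22752 >1
  x=-1.119: |R|=1.07055 >1
Interval (-1.0526, 0).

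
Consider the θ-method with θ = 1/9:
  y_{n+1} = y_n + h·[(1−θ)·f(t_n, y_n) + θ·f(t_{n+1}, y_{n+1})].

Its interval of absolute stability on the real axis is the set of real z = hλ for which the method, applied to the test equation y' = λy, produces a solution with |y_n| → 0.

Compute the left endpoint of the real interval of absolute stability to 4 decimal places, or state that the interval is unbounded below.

On y'=λy, z=hλ:
  y_{n+1} = y_n + z·[8/9·y_n + 1/9·y_{n+1}] ⇒ (1 − 1/9z)y_{n+1} = (1 + 8/9z)y_n
  ⇒ R(z) = (1 + 8/9z)/(1 − 1/9z).

Find x<0 with |R(x)|<1.
x=-0.51: |R|=0.5174
R=−1: 1+8/9x = −1+1/9x ⇒ -7/9x=2 ⇒ x=2/(-7/9)=-2.5714
Confirm numerically:
  x=-2.357: |R|=0.86783 <1
  x=-2.228: |R|=0.78589 <1
  x=-1.843: |R|=0.52974 <1
  x=-1.264: |R|=0.10834 <1
  x=-3.028: |R|=1.26571 >1
  x=-2.682: |R|=1.06626 >1
  x=-2.631: |R|=1.03585 >1
Stable set (-2.5714, 0).

z* = -2.5714.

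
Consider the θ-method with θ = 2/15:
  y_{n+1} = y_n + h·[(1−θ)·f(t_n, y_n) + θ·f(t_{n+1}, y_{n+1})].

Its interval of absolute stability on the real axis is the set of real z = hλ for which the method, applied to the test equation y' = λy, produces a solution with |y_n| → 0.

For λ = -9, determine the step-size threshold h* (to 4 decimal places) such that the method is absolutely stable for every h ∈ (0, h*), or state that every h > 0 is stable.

(-2.7273,0); λ=-9 ⇒ h* = (30/11)/9 = 0.3030.

On y'=λy, z=hλ:
  y_{n+1} = y_n + z·[13/15·y_n + 2/15·y_{n+1}] ⇒ (1 − 2/15z)y_{n+1} = (1 + 13/15z)y_n
  Hence R(z) = (1 + 13/15z)/(1 − 2/15z).

Need |R(x)|<1, x<0.
x=-1.46: |R|=0.2221
R=−1: 1+13/15x = −1+2/15x ⇒ -11/15x=2 ⇒ x=2/(-11/15)=-2.7273
Confirm numerically:
  x=-2.680: |R|=0.97446 <1
  x=-1.706: |R|=0.38985 <1
  x=-1.668: |R|=0.36453 <1
  x=-1.091: |R|=0.04755 <1
  x=-3.129: |R|=1.20787 >1
  x=-3.113: |R|=1.19990 >1
  x=-3.024: |R|=1.15507 >1
So |R|<1 on (-2.7273, 0).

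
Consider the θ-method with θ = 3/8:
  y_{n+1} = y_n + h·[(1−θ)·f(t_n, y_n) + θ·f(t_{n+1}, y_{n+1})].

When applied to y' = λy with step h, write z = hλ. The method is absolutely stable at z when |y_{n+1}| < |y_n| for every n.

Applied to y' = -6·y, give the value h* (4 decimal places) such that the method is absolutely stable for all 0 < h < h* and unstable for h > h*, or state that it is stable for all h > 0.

(-8.0000,0); λ=-6 ⇒ h* = (8)/6 = 1.3333.

Test eqn y'=λy, z=hλ:
  y_{n+1} = y_n + z·[5/8·y_n + 3/8·y_{n+1}] ⇒ (1 − 3/8z)y_{n+1} = (1 + 5/8z)y_n
  Hence R(z) = (1 + 5/8z)/(1 − 3/8z).

Find x<0 with |R(x)|<1.
x=-1.24: |R|=0.1536
R=−1: 1+5/8x = −1+3/8x ⇒ -1/4x=2 ⇒ x=2/(-1/4)=-8.0000
Confirm numerically:
  x=-5.694: |R|=0.81612 <1
  x=-5.357: |R|=0.78040 <1
  x=-3.344: |R|=0.48358 <1
  x=-8.553: |R|=1.03286 >1
  x=-8.305: |R|=1.01853 >1
  x=-8.266: |R|=1.01622 >1
Interval (-8.0000, 0).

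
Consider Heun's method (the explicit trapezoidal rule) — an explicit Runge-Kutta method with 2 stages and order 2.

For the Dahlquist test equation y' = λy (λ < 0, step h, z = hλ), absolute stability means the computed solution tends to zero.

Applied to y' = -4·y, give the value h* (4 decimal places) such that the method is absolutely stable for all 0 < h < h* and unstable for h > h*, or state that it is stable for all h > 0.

(-2.0000,0); λ=-4 ⇒ h* = 0.5000.

On y'=λy, z=hλ:
  order 2, 2-stage ⇒ R(z)=1+z+z^2/2
  (e.g. R(-1.48)=0.61520, |R|=0.61520)

Solve |R(x)|<1 on ℝ⁻.
x=-1.48: |R|=0.6152
|R(-1.35)|=0.5613 |R(-1.16)|=0.5128 |R(-1)|=0.5000
Bisect:
  x_lo=-2.7716 |R|=2.0693  x_hi=-0.1498 |R|=0.8614
  mid=-1.46071 |R|=0.60613 →hi
  mid=-2.11617 |R|=1.12292 →lo
  mid=-1.78844 |R|=0.81082 →hi
  mid=-1.95231 |R|=0.95344 →hi
  mid=-2.03424 |R|=1.03483 →lo
  mid=-1.99327 |R|=0.99330 →hi
  mid=-2.01376 |R|=1.01385 →lo
  mid=-2.00352 |R|=1.00352 →lo
  mid=-1.99839 |R|=0.99840 →hi
  ...
  [-2.00015,-1.99999] ⇒ x*=-2.0000
Interval (-2.0000, 0).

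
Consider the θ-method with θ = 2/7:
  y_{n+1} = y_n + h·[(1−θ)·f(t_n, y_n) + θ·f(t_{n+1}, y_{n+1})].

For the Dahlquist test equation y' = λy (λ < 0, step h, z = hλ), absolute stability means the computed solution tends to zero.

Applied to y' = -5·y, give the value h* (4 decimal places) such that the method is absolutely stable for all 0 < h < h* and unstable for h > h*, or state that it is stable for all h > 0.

On y'=λy, z=hλ:
  y_{n+1} = y_n + z·[5/7·y_n + 2/7·y_{n+1}] ⇒ (1 − 2/7z)y_{n+1} = (1 + 5/7z)y_n
  Hence R(z) = (1 + 5/7z)/(1 − 2/7z).

Solve |R(x)|<1 on ℝ⁻.
x=-1.64: |R|=0.1167
R=−1: 1+5/7x = −1+2/7x ⇒ -3/7x=2 ⇒ x=2/(-3/7)=-4.6667
Confirm numerically:
  x=-3.322: |R|=0.70434 <1
  x=-2.683: |R|=0.51876 <1
  x=-2.055: |R|=0.29478 <1
  x=-5.233: |R|=1.09727 >1
  x=-5.073: |R|=1.07110 >1
  x=-4.743: |R|=1.01389 >1
Stable set (-4.6667, 0).

(-4.6667,0); λ=-5 ⇒ h* = (14/3)/5 = 0.9333.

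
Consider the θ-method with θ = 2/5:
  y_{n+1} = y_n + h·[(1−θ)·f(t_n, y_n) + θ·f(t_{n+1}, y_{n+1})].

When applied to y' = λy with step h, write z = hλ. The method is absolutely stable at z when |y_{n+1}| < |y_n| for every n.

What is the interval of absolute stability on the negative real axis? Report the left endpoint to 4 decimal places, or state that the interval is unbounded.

(-10.0000, 0).

Test eqn y'=λy, z=hλ:
  y_{n+1} = y_n + z·[3/5·y_n + 2/5·y_{n+1}] ⇒ (1 − 2/5z)y_{n+1} = (1 + 3/5z)y_n
  ⇒ R(z) = (1 + 3/5z)/(1 − 2/5z).

Boundary: |R(x)|=1, x<0.
x=-1.69: |R|=0.0084
R=−1: 1+3/5x = −1+2/5x ⇒ -1/5x=2 ⇒ x=2/(-1/5)=-10.0000
Confirm numerically:
  x=-9.143: |R|=0.96320 <1
  x=-6.731: |R|=0.82293 <1
  x=-6.322: |R|=0.79154 <1
  x=-10.496: |R|=1.01908 >1
  x=-10.440: |R|=1.01700 >1
Stable set (-10.0000, 0).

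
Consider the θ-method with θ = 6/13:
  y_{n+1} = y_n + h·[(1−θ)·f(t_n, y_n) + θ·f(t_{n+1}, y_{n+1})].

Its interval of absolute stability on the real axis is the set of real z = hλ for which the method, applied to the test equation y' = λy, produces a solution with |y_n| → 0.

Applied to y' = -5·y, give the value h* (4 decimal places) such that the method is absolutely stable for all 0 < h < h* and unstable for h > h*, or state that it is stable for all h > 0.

(-26.0000,0); λ=-5 ⇒ h* = (26)/5 = 5.2000.

Set f=λy, z=hλ:
  y_{n+1} = y_n + z·[7/13·y_n + 6/13·y_{n+1}] ⇒ (1 − 6/13z)y_{n+1} = (1 + 7/13z)y_n
  Hence R(z) = (1 + 7/13z)/(1 − 6/13z).

Need |R(x)|<1, x<0.
x=-1.23: |R|=0.2154
R=−1: 1+7/13x = −1+6/13x ⇒ -1/13x=2 ⇒ x=2/(-1/13)=-26.0000
Confirm numerically:
  x=-22.668: |R|=0.97764 <1
  x=-22.336: |R|=0.97508 <1
  x=-20.884: |R|=0.96301 <1
  x=-16.338: |R|=0.91298 <1
  x=-26.511: |R|=1.00297 >1
  x=-26.430: |R|=1.00251 >1
Stable set (-26.0000, 0).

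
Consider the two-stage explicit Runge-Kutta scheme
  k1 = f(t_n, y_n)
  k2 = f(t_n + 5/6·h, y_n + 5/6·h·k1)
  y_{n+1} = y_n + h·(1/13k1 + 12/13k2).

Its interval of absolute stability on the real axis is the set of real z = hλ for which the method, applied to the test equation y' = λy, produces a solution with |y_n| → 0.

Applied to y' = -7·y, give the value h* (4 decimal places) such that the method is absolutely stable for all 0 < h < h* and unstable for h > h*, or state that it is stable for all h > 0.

(-1.3000,0); λ=-7 ⇒ h* = (13/10)/7 = 0.1857.

Test eqn y'=λy, z=hλ:
  k1=λy_n ⇒ h·k1=z·y_n;  k2=λ(1+5/6z)y_n ⇒ h·k2=z(1+5/6z)y_n
  y_{n+1}/y_n = 1 + 1/13z + 12/13z(1+5/6z) = 1 + z + 10/13z²
  Hence R(z) = 1 + z + 10/13z².

Solve |R(x)|<1 on ℝ⁻.
x=-0.55: |R|=0.6827
R=1: x+10/13x²=0 ⇒ x=−13/10=-1.3000; min R=1−1/(4·10/13)=0.6750>−1
Confirm numerically:
  x=-0.950: |R|=0.74423 <1
  x=-0.740: |R|=0.68123 <1
  x=-0.728: |R|=0.67968 <1
  x=-1.689: |R|=1.50540 >1
  x=-1.384: |R|=1.08943 >1
Interval (-1.3000, 0).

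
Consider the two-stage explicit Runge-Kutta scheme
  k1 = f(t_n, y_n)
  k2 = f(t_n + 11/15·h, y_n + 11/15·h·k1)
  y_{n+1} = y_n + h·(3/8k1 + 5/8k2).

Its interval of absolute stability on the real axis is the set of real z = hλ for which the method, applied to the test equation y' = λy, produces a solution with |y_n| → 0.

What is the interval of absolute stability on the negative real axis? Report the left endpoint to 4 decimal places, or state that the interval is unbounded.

(-2.1818, 0).

With y'=λy (z=hλ):
  k1=λy_n ⇒ h·k1=z·y_n;  k2=λ(1+11/15z)y_n ⇒ h·k2=z(1+11/15z)y_n
  y_{n+1}/y_n = 1 + 3/8z + 5/8z(1+11/15z) = 1 + z + 11/24z²
  so R(z) = 1 + z + 11/24z².

Find x<0 with |R(x)|<1.
x=-0.99: |R|=0.4592
R=1: x+11/24x²=0 ⇒ x=−24/11=-2.1818; min R=1−1/(4·11/24)=0.4545>−1
Confirm numerically:
  x=-2.132: |R|=0.95132 <1
  x=-1.929: |R|=0.77648 <1
  x=-1.359: |R|=0.48749 <1
  x=-2.732: |R|=1.68892 >1
  x=-2.618: |R|=1.52338 >1
Stable set (-2.1818, 0).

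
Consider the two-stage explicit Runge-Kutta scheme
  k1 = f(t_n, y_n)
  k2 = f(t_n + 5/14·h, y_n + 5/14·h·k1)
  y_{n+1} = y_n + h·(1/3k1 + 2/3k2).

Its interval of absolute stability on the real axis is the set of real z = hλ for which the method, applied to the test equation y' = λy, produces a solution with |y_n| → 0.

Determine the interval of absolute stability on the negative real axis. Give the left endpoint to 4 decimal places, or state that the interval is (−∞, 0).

(-4.2000, 0).

Test eqn y'=λy, z=hλ:
  k1=λy_n ⇒ h·k1=z·y_n;  k2=λ(1+5/14z)y_n ⇒ h·k2=z(1+5/14z)y_n
  y_{n+1}/y_n = 1 + 1/3z + 2/3z(1+5/14z) = 1 + z + 5/21z²
  R(z) = 1 + z + 5/21z².

Boundary: |R(x)|=1, x<0.
x=-1.77: |R|=0.0241
R=1: x+5/21x²=0 ⇒ x=−21/5=-4.2000; min R=1−1/(4·5/21)=-0.0500>−1
Confirm numerically:
  x=-3.421: |R|=0.36549 <1
  x=-2.797: |R|=0.06567 <1
  x=-2.083: |R|=0.04993 <1
  x=-4.639: |R|=1.48489 >1
  x=-4.637: |R|=1.48247 >1
  x=-4.287: |R|=1.08880 >1
Stable set (-4.2000, 0).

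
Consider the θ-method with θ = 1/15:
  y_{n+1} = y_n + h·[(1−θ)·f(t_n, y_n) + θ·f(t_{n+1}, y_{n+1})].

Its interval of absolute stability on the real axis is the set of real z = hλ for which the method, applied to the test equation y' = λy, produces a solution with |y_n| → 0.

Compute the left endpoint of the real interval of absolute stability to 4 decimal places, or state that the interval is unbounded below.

z* = -2.3077.

On y'=λy, z=hλ:
  y_{n+1} = y_n + z·[14/15·y_n + 1/15·y_{n+1}] ⇒ (1 − 1/15z)y_{n+1} = (1 + 14/15z)y_n
  Hence R(z) = (1 + 14/15z)/(1 − 1/15z).

Boundary: |R(x)|=1, x<0.
x=-1.24: |R|=0.1453
R=−1: 1+14/15x = −1+1/15x ⇒ -13/15x=2 ⇒ x=2/(-13/15)=-2.3077
Confirm numerically:
  x=-1.701: |R|=0.52775 <1
  x=-1.143: |R|=0.06207 <1
  x=-1.049: |R|=0.01957 <1
  x=-2.661: |R|=1.26006 >1
  x=-2.365: |R|=1.04290 >1
Stable set (-2.3077, 0).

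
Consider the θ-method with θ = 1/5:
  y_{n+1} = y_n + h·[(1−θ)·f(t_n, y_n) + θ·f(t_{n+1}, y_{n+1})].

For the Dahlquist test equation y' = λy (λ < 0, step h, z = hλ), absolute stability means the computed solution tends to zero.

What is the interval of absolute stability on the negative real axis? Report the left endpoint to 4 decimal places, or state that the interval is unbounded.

With y'=λy (z=hλ):
  y_{n+1} = y_n + z·[4/5·y_n + 1/5·y_{n+1}] ⇒ (1 − 1/5z)y_{n+1} = (1 + 4/5z)y_n
  so R(z) = (1 + 4/5z)/(1 − 1/5z).

Need |R(x)|<1, x<0.
x=-1.78: |R|=0.3127
R=−1: 1+4/5x = −1+1/5x ⇒ -3/5x=2 ⇒ x=2/(-3/5)=-3.3333
Confirm numerically:
  x=-2.996: |R|=0.87344 <1
  x=-2.732: |R|=0.76668 <1
  x=-2.717: |R|=0.76040 <1
  x=-3.814: |R|=1.16360 >1
  x=-3.407: |R|=1.02629 >1
Stable set (-3.3333, 0).

z∈(-3.3333,0).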